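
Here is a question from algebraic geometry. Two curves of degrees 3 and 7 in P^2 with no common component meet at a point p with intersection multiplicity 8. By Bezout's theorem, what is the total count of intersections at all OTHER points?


By Bezout's theorem, the total intersection number is d1 * d2.
Total = 3 * 7 = 21
Intersection multiplicity at p = 8
Remaining intersections = 21 - 8 = 13

13


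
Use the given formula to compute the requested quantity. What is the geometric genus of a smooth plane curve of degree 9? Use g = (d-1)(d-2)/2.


Using the genus formula for smooth plane curves:
g = (d-1)(d-2)/2
g = (9-1)(9-2)/2
g = 8*7/2
g = 56/2 = 28

28


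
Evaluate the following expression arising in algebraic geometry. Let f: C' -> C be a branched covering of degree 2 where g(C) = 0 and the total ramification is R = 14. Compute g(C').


Riemann-Hurwitz formula: 2g' - 2 = d(2g - 2) + R
Given: d = 2, g = 0, R = 14
2g' - 2 = 2*(2*0 - 2) + 14
2g' - 2 = 2*(-2) + 14
2g' - 2 = -4 + 14 = 10
2g' = 12
g' = 6

6


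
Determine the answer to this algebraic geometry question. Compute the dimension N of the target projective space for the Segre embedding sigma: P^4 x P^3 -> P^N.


The Segre embedding maps P^m x P^n into P^N via
all products of coordinates from each factor.
N = (m+1)(n+1) - 1
N = (4+1)(3+1) - 1
N = 5*4 - 1
N = 20 - 1 = 19

19


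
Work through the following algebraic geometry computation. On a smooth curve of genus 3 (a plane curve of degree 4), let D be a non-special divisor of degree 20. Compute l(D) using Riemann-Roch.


First, compute the genus of a smooth plane curve of degree 4:
g = (d-1)(d-2)/2 = (4-1)(4-2)/2 = 3
For a non-special divisor D (i.e., h^1(D) = 0), Riemann-Roch gives:
l(D) = deg(D) - g + 1
Since deg(D) = 20 >= 2g - 1 = 5, D is non-special.
l(D) = 20 - 3 + 1 = 18

18


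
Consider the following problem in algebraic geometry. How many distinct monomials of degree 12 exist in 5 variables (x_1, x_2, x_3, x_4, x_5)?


The number of degree-12 monomials in 5 variables is C(d+n-1, n-1).
= C(12+5-1, 5-1) = C(16, 4)
= 1820

1820


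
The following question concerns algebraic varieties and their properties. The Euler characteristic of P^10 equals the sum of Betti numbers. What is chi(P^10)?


The complex projective space P^10 has one cell in each even real dimension 0, 2, ..., 20.
The cohomology groups are H^{2k}(P^10) = Z for k = 0,...,10, and 0 otherwise.
Euler characteristic = sum of Betti numbers = 1 per even-dimensional cohomology group.
chi(P^10) = 10 + 1 = 11

11


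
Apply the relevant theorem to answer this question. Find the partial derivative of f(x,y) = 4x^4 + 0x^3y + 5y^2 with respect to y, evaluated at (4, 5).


df/dy = 0*x^3 + 2*5*y^1
At (4,5): 0*4^3 + 2*5*5^1
= 0 + 50
= 50

50


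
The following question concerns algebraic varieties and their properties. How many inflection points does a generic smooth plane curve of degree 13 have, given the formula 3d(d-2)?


For a general smooth plane curve C of degree d, the inflection points are
the intersection of C with its Hessian curve, which has degree 3(d-2).
By Bezout, the total intersection number is d * 3(d-2) = 13 * 33 = 429.
For a general curve every flex is ordinary, so each contributes
multiplicity 1 to C·Hess(C), and the number of distinct inflection
points is 3d(d-2).
Inflection points = 3*13*(13-2) = 3*13*11 = 429

429


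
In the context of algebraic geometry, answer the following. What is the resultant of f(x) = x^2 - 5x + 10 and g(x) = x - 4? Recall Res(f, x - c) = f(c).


For Res(f, x - c), we evaluate f at x = c.
f(4) = 4^2 - 5*4 + 10
= 16 - 20 + 10
= -4 + 10 = 6
Res(f, g) = 6

6


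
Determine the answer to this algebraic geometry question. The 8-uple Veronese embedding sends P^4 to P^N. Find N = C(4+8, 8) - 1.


The Veronese embedding v_d: P^n -> P^N maps each point to all
degree-d monomials in n+1 homogeneous coordinates.
N = C(n+d, d) - 1
N = C(4+8, 8) - 1
N = C(12, 8) - 1
C(12, 8) = 495
N = 495 - 1 = 494

494


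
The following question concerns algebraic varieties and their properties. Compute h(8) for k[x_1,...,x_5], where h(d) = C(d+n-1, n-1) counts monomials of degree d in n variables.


The Hilbert function for the polynomial ring in 5 variables is:
h(d) = C(d+n-1, n-1)
h(8) = C(8+5-1, 5-1) = C(12, 4)
= 12! / (4! * 8!)
= 495

495


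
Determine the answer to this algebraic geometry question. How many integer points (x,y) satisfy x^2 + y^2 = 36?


Systematically check integer values of x where x^2 <= 36.
For each valid x, check if 36 - x^2 is a perfect square.
x=0: 36 - 0 = 36, sqrt = 6 (valid)
x=6: 36 - 36 = 0, sqrt = 0 (valid)
Total integer solutions found: 4

4


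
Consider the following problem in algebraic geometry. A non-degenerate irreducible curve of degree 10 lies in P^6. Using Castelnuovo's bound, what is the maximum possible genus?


Castelnuovo's bound: write d - 1 = m(r-1) + epsilon with 0 <= epsilon < r-1.
d - 1 = 10 - 1 = 9
r - 1 = 6 - 1 = 5
9 = 1*5 + 4, so m = 1, epsilon = 4
pi(d, r) = m(m-1)(r-1)/2 + m*epsilon
= 1*0*5/2 + 1*4
= 0/2 + 4
= 0 + 4 = 4

4


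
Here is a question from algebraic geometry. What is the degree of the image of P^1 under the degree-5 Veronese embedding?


The Veronese variety v_5(P^1) has degree d^r.
d^r = 5^1 = 5

5


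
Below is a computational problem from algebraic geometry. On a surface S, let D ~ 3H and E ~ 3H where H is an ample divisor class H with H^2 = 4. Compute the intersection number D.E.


Using bilinearity of the intersection pairing on a surface S:
(aH).(bH) = ab * (H.H)
We have H^2 = 4.
D.E = (3H).(3H) = 3*3*4
= 9*4
= 36

36


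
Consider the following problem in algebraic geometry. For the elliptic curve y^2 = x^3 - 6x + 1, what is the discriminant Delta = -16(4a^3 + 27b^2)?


Compute each component:
4a^3 = 4*(-6)^3 = 4*(-216) = -864
27b^2 = 27*1^2 = 27*1 = 27
4a^3 + 27b^2 = -864 + 27 = -837
Delta = -16*(-837) = 13392

13392


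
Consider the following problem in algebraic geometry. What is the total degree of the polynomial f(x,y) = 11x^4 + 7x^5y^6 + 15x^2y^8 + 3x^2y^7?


Examine each term for its total degree (sum of exponents).
  Term '11x^4' has total degree 4+0 = 4.
  Term '7x^5y^6' has total degree 5+6 = 11.
  Term '15x^2y^8' has total degree 2+8 = 10.
  Term '3x^2y^7' has total degree 2+7 = 9.
The maximum total degree among all terms is 11.

11


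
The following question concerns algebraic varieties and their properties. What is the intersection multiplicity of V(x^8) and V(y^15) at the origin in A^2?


The intersection multiplicity of V(x^a) and V(y^b) at the origin is:
I(O; V(x^8), V(y^15)) = dim_k(k[x,y]/(x^8, y^15))
A basis for k[x,y]/(x^8, y^15) is the set of monomials x^i * y^j
where 0 <= i < 8 and 0 <= j < 15.
The number of such monomials is 8 * 15 = 120

120


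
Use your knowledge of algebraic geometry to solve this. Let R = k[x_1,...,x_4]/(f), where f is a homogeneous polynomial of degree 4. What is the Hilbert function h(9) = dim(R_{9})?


For R = k[x_1,...,x_n]/(f) with f homogeneous of degree e:
The Hilbert series is (1 - t^e)/(1 - t)^n.
So h(d) = C(d+n-1, n-1) - C(d-e+n-1, n-1) for d >= e.
With n=4, e=4, d=9:
C(9+4-1, 4-1) = C(12, 3) = 220
C(9-4+4-1, 4-1) = C(8, 3) = 56
h(9) = 220 - 56 = 164

164


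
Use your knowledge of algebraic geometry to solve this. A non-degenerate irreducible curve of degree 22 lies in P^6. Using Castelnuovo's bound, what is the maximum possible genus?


Castelnuovo's bound: write d - 1 = m(r-1) + epsilon with 0 <= epsilon < r-1.
d - 1 = 22 - 1 = 21
r - 1 = 6 - 1 = 5
21 = 4*5 + 1, so m = 4, epsilon = 1
pi(d, r) = m(m-1)(r-1)/2 + m*epsilon
= 4*3*5/2 + 4*1
= 60/2 + 4
= 30 + 4 = 34

34


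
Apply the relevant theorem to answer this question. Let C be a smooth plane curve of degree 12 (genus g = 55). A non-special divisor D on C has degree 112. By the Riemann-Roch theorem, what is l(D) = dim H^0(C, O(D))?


First, compute the genus of a smooth plane curve of degree 12:
g = (d-1)(d-2)/2 = (12-1)(12-2)/2 = 55
For a non-special divisor D (i.e., h^1(D) = 0), Riemann-Roch gives:
l(D) = deg(D) - g + 1
Since deg(D) = 112 >= 2g - 1 = 109, D is non-special.
l(D) = 112 - 55 + 1 = 58

58


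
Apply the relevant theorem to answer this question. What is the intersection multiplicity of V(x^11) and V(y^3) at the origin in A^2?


The intersection multiplicity of V(x^a) and V(y^b) at the origin is:
I(O; V(x^11), V(y^3)) = dim_k(k[x,y]/(x^11, y^3))
A basis for k[x,y]/(x^11, y^3) is the set of monomials x^i * y^j
where 0 <= i < 11 and 0 <= j < 3.
The number of such monomials is 11 * 3 = 33

33


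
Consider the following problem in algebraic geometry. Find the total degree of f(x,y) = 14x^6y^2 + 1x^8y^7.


Examine each term for its total degree (sum of exponents).
  Term '14x^6y^2' has total degree 6+2 = 8.
  Term '1x^8y^7' has total degree 8+7 = 15.
The maximum total degree among all terms is 15.

15


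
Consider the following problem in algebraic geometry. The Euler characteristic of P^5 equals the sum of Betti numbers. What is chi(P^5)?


The complex projective space P^5 has one cell in each even real dimension 0, 2, ..., 10.
The cohomology groups are H^{2k}(P^5) = Z for k = 0,...,5, and 0 otherwise.
Euler characteristic = sum of Betti numbers = 1 per even-dimensional cohomology group.
chi(P^5) = 5 + 1 = 6

6


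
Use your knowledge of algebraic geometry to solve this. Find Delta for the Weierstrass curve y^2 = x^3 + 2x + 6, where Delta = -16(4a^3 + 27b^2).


Compute each component:
4a^3 = 4*2^3 = 4*8 = 32
27b^2 = 27*6^2 = 27*36 = 972
4a^3 + 27b^2 = 32 + 972 = 1004
Delta = -16*1004 = -16064

-16064


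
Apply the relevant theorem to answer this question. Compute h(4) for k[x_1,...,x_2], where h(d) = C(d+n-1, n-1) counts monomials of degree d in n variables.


The Hilbert function for the polynomial ring in 2 variables is:
h(d) = C(d+n-1, n-1)
h(4) = C(4+2-1, 2-1) = C(5, 1)
= 5! / (1! * 4!)
= 5

5


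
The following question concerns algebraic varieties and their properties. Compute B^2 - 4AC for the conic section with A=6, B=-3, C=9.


The discriminant of a conic Ax^2 + Bxy + Cy^2 + ... = 0 is B^2 - 4AC.
B^2 = (-3)^2 = 9
4AC = 4*6*9 = 216
Discriminant = 9 - 216 = -207

-207


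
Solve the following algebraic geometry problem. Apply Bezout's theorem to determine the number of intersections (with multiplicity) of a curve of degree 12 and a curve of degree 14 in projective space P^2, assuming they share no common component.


Bezout's theorem states the intersection count equals the product of degrees.
Intersection count = 12 * 14 = 168

168


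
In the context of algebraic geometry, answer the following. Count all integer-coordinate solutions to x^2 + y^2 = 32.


Systematically check integer values of x where x^2 <= 32.
For each valid x, check if 32 - x^2 is a perfect square.
x=4: 32 - 16 = 16, sqrt = 4 (valid)
Total integer solutions found: 4

4


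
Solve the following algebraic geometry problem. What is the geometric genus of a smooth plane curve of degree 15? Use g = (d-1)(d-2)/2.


Using the genus formula for smooth plane curves:
g = (d-1)(d-2)/2
g = (15-1)(15-2)/2
g = 14*13/2
g = 182/2 = 91

91


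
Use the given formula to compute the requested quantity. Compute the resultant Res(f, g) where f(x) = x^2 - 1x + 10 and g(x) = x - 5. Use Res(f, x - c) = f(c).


For Res(f, x - c), we evaluate f at x = c.
f(5) = 5^2 - 1*5 + 10
= 25 - 5 + 10
= 20 + 10 = 30
Res(f, g) = 30

30


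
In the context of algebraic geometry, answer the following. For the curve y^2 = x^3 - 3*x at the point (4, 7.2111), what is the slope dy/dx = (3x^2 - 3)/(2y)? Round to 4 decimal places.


Using implicit differentiation of y^2 = x^3 - 3*x:
2y * dy/dx = 3x^2 - 3
dy/dx = (3x^2 - 3)/(2y)
Numerator: 3*4^2 - 3 = 45
Denominator: 2*7.2111 = 14.4222
dy/dx = 45/14.4222 = 3.1202

3.1202


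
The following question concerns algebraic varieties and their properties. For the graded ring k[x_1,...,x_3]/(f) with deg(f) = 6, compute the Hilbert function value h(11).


For R = k[x_1,...,x_n]/(f) with f homogeneous of degree e:
The Hilbert series is (1 - t^e)/(1 - t)^n.
So h(d) = C(d+n-1, n-1) - C(d-e+n-1, n-1) for d >= e.
With n=3, e=6, d=11:
C(11+3-1, 3-1) = C(13, 2) = 78
C(11-6+3-1, 3-1) = C(7, 2) = 21
h(11) = 78 - 21 = 57

57


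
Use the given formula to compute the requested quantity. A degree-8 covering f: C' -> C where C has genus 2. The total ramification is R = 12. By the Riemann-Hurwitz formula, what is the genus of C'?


Riemann-Hurwitz formula: 2g' - 2 = d(2g - 2) + R
Given: d = 8, g = 2, R = 12
2g' - 2 = 8*(2*2 - 2) + 12
2g' - 2 = 8*2 + 12
2g' - 2 = 16 + 12 = 28
2g' = 30
g' = 15

15


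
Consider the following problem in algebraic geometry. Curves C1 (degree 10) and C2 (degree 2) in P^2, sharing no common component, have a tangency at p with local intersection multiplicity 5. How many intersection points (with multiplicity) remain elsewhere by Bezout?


By Bezout's theorem, the total intersection number is d1 * d2.
Total = 10 * 2 = 20
Intersection multiplicity at p = 5
Remaining intersections = 20 - 5 = 15

15


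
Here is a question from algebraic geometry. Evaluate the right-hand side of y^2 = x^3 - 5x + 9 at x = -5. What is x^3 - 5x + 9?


Compute x^3 - 5x + 9 at x = -5:
x^3 = (-5)^3 = -125
(-5)*x = (-5)*(-5) = 25
Sum: -125 + 25 + 9 = -91

-91


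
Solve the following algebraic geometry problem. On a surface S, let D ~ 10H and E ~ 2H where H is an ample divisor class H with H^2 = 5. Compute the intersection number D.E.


Using bilinearity of the intersection pairing on a surface S:
(aH).(bH) = ab * (H.H)
We have H^2 = 5.
D.E = (10H).(2H) = 10*2*5
= 20*5
= 100

100


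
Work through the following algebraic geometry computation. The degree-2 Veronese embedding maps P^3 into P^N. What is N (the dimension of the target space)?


The Veronese embedding v_d: P^n -> P^N maps each point to all
degree-d monomials in n+1 homogeneous coordinates.
N = C(n+d, d) - 1
N = C(3+2, 2) - 1
N = C(5, 2) - 1
C(5, 2) = 10
N = 10 - 1 = 9

9


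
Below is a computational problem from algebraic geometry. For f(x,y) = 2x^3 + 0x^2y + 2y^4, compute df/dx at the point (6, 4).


df/dx = 3*2*x^2 + 2*0*x^1*y
At (6,4): 3*2*6^2 + 2*0*6^1*4
= 216 + 0
= 216

216


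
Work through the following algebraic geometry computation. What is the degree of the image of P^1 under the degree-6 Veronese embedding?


The Veronese variety v_6(P^1) has degree d^r.
d^r = 6^1 = 6

6


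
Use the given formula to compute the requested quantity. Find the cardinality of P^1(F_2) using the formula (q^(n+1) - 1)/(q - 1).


P^1(F_2) has (q^(n+1) - 1)/(q - 1) points.
= 2^1 + 2^0
= 2 + 1
= 3

3


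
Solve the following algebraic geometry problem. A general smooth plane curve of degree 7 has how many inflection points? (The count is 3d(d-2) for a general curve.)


For a general smooth plane curve C of degree d, the inflection points are
the intersection of C with its Hessian curve, which has degree 3(d-2).
By Bezout, the total intersection number is d * 3(d-2) = 7 * 15 = 105.
For a general curve every flex is ordinary, so each contributes
multiplicity 1 to C·Hess(C), and the number of distinct inflection
points is 3d(d-2).
Inflection points = 3*7*(7-2) = 3*7*5 = 105

105


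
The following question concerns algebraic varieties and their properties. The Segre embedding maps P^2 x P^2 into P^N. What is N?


The Segre embedding maps P^m x P^n into P^N via
all products of coordinates from each factor.
N = (m+1)(n+1) - 1
N = (2+1)(2+1) - 1
N = 3*3 - 1
N = 9 - 1 = 8

8


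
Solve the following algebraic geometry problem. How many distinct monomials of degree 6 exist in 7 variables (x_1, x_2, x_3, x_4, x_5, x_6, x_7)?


The number of degree-6 monomials in 7 variables is C(d+n-1, n-1).
= C(6+7-1, 7-1) = C(12, 6)
= 924

924


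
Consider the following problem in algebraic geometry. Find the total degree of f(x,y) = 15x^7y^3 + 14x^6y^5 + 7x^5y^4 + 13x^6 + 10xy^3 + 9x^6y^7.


Examine each term for its total degree (sum of exponents).
  Term '15x^7y^3' has total degree 7+3 = 10.
  Term '14x^6y^5' has total degree 6+5 = 11.
  Term '7x^5y^4' has total degree 5+4 = 9.
  Term '13x^6' has total degree 6+0 = 6.
  Term '10xy^3' has total degree 1+3 = 4.
  Term '9x^6y^7' has total degree 6+7 = 13.
The maximum total degree among all terms is 13.

13


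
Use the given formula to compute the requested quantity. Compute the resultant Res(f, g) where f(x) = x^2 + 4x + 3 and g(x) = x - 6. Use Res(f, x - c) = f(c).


For Res(f, x - c), we evaluate f at x = c.
f(6) = 6^2 + 4*6 + 3
= 36 + 24 + 3
= 60 + 3 = 63
Res(f, g) = 63

63


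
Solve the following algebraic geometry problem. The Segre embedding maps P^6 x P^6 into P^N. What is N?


The Segre embedding maps P^m x P^n into P^N via
all products of coordinates from each factor.
N = (m+1)(n+1) - 1
N = (6+1)(6+1) - 1
N = 7*7 - 1
N = 49 - 1 = 48

48


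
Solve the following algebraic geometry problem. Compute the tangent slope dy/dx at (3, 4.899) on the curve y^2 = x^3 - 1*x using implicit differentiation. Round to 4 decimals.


Using implicit differentiation of y^2 = x^3 - 1*x:
2y * dy/dx = 3x^2 - 1
dy/dx = (3x^2 - 1)/(2y)
Numerator: 3*3^2 - 1 = 26
Denominator: 2*4.899 = 9.798
dy/dx = 26/9.798 = 2.6536

2.6536


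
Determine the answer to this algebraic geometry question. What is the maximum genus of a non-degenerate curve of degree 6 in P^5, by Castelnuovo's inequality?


Castelnuovo's bound: write d - 1 = m(r-1) + epsilon with 0 <= epsilon < r-1.
d - 1 = 6 - 1 = 5
r - 1 = 5 - 1 = 4
5 = 1*4 + 1, so m = 1, epsilon = 1
pi(d, r) = m(m-1)(r-1)/2 + m*epsilon
= 1*0*4/2 + 1*1
= 0/2 + 1
= 0 + 1 = 1

1


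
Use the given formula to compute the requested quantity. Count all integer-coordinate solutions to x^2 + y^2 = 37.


Systematically check integer values of x where x^2 <= 37.
For each valid x, check if 37 - x^2 is a perfect square.
x=1: 37 - 1 = 36, sqrt = 6 (valid)
x=6: 37 - 36 = 1, sqrt = 1 (valid)
Total integer solutions found: 8

8


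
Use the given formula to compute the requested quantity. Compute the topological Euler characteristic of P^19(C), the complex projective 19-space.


The complex projective space P^19 has one cell in each even real dimension 0, 2, ..., 38.
The cohomology groups are H^{2k}(P^19) = Z for k = 0,...,19, and 0 otherwise.
Euler characteristic = sum of Betti numbers = 1 per even-dimensional cohomology group.
chi(P^19) = 19 + 1 = 20

20


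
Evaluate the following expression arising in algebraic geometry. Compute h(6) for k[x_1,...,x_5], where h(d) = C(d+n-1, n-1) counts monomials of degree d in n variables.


The Hilbert function for the polynomial ring in 5 variables is:
h(d) = C(d+n-1, n-1)
h(6) = C(6+5-1, 5-1) = C(10, 4)
= 10! / (4! * 6!)
= 210

210


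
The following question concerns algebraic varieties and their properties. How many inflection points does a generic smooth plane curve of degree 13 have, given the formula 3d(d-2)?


For a general smooth plane curve C of degree d, the inflection points are
the intersection of C with its Hessian curve, which has degree 3(d-2).
By Bezout, the total intersection number is d * 3(d-2) = 13 * 33 = 429.
For a general curve every flex is ordinary, so each contributes
multiplicity 1 to C·Hess(C), and the number of distinct inflection
points is 3d(d-2).
Inflection points = 3*13*(13-2) = 3*13*11 = 429

429


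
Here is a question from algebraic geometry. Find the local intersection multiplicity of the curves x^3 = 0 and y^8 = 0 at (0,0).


The intersection multiplicity of V(x^a) and V(y^b) at the origin is:
I(O; V(x^3), V(y^8)) = dim_k(k[x,y]/(x^3, y^8))
A basis for k[x,y]/(x^3, y^8) is the set of monomials x^i * y^j
where 0 <= i < 3 and 0 <= j < 8.
The number of such monomials is 3 * 8 = 24

24


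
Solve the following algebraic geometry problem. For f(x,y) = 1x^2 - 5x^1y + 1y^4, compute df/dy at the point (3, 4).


df/dy = (-5)*x^1 + 4*1*y^3
At (3,4): (-5)*3^1 + 4*1*4^3
= -15 + 256
= 241

241


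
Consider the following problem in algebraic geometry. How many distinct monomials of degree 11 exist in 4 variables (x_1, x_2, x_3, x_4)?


The number of degree-11 monomials in 4 variables is C(d+n-1, n-1).
= C(11+4-1, 4-1) = C(14, 3)
= 364

364


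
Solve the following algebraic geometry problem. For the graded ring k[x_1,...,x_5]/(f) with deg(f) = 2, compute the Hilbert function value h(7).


For R = k[x_1,...,x_n]/(f) with f homogeneous of degree e:
The Hilbert series is (1 - t^e)/(1 - t)^n.
So h(d) = C(d+n-1, n-1) - C(d-e+n-1, n-1) for d >= e.
With n=5, e=2, d=7:
C(7+5-1, 5-1) = C(11, 4) = 330
C(7-2+5-1, 5-1) = C(9, 4) = 126
h(7) = 330 - 126 = 204

204


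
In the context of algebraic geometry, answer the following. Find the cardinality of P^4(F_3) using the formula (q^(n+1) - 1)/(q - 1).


P^4(F_3) has (q^(n+1) - 1)/(q - 1) points.
= 3^4 + 3^3 + 3^2 + 3^1 + 3^0
= 81 + 27 + 9 + 3 + 1
= 121

121


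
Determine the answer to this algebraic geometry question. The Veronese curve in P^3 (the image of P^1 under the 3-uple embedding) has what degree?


The rational normal curve in P^3 is the image of P^1 under the 3-uple Veronese.
A general hyperplane in P^3 pulls back to a degree-3 form on P^1, which has 3 zeros,
so the curve meets a general hyperplane in 3 points. Degree = 3.

3


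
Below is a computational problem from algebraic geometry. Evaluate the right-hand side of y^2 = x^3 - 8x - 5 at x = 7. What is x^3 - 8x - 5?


Compute x^3 - 8x - 5 at x = 7:
x^3 = 7^3 = 343
(-8)*x = (-8)*7 = -56
Sum: 343 - 56 - 5 = 282

282


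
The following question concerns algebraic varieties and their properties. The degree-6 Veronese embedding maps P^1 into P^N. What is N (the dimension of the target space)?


The Veronese embedding v_d: P^n -> P^N maps each point to all
degree-d monomials in n+1 homogeneous coordinates.
N = C(n+d, d) - 1
N = C(1+6, 6) - 1
N = C(7, 6) - 1
C(7, 6) = 7
N = 7 - 1 = 6

6


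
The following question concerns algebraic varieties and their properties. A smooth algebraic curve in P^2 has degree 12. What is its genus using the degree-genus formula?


Using the genus formula for smooth plane curves:
g = (d-1)(d-2)/2
g = (12-1)(12-2)/2
g = 11*10/2
g = 110/2 = 55

55


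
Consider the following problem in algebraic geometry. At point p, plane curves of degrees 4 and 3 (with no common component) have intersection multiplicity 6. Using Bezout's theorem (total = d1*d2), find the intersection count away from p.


By Bezout's theorem, the total intersection number is d1 * d2.
Total = 4 * 3 = 12
Intersection multiplicity at p = 6
Remaining intersections = 12 - 6 = 6

6


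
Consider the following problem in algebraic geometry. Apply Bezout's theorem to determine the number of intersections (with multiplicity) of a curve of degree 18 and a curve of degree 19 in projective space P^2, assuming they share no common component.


Bezout's theorem states the intersection count equals the product of degrees.
Intersection count = 18 * 19 = 342

342


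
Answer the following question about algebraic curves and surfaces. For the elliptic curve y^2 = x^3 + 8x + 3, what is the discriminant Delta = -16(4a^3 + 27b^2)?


Compute each component:
4a^3 = 4*8^3 = 4*512 = 2048
27b^2 = 27*3^2 = 27*9 = 243
4a^3 + 27b^2 = 2048 + 243 = 2291
Delta = -16*2291 = -36656

-36656


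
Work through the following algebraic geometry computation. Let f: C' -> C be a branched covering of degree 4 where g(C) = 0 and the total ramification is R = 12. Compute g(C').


Riemann-Hurwitz formula: 2g' - 2 = d(2g - 2) + R
Given: d = 4, g = 0, R = 12
2g' - 2 = 4*(2*0 - 2) + 12
2g' - 2 = 4*(-2) + 12
2g' - 2 = -8 + 12 = 4
2g' = 6
g' = 3

3


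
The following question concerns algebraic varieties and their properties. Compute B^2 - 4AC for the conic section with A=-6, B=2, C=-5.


The discriminant of a conic Ax^2 + Bxy + Cy^2 + ... = 0 is B^2 - 4AC.
B^2 = 2^2 = 4
4AC = 4*(-6)*(-5) = 120
Discriminant = 4 - 120 = -116

-116


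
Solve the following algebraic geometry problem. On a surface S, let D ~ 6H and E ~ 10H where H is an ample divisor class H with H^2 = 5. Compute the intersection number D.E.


Using bilinearity of the intersection pairing on a surface S:
(aH).(bH) = ab * (H.H)
We have H^2 = 5.
D.E = (6H).(10H) = 6*10*5
= 60*5
= 300

300


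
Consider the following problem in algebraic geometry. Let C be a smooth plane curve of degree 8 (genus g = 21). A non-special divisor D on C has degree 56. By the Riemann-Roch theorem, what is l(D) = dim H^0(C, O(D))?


First, compute the genus of a smooth plane curve of degree 8:
g = (d-1)(d-2)/2 = (8-1)(8-2)/2 = 21
For a non-special divisor D (i.e., h^1(D) = 0), Riemann-Roch gives:
l(D) = deg(D) - g + 1
Since deg(D) = 56 >= 2g - 1 = 41, D is non-special.
l(D) = 56 - 21 + 1 = 36

36


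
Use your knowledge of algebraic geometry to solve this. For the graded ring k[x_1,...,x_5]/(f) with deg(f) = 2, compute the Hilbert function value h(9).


For R = k[x_1,...,x_n]/(f) with f homogeneous of degree e:
The Hilbert series is (1 - t^e)/(1 - t)^n.
So h(d) = C(d+n-1, n-1) - C(d-e+n-1, n-1) for d >= e.
With n=5, e=2, d=9:
C(9+5-1, 5-1) = C(13, 4) = 715
C(9-2+5-1, 5-1) = C(11, 4) = 330
h(9) = 715 - 330 = 385

385


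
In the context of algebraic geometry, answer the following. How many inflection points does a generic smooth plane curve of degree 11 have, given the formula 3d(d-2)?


For a general smooth plane curve C of degree d, the inflection points are
the intersection of C with its Hessian curve, which has degree 3(d-2).
By Bezout, the total intersection number is d * 3(d-2) = 11 * 27 = 297.
For a general curve every flex is ordinary, so each contributes
multiplicity 1 to C·Hess(C), and the number of distinct inflection
points is 3d(d-2).
Inflection points = 3*11*(11-2) = 3*11*9 = 297

297


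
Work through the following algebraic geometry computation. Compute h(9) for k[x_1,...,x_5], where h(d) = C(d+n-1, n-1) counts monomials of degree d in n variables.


The Hilbert function for the polynomial ring in 5 variables is:
h(d) = C(d+n-1, n-1)
h(9) = C(9+5-1, 5-1) = C(13, 4)
= 13! / (4! * 9!)
= 715

715


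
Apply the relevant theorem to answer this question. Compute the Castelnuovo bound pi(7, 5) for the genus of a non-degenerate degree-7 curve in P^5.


Castelnuovo's bound: write d - 1 = m(r-1) + epsilon with 0 <= epsilon < r-1.
d - 1 = 7 - 1 = 6
r - 1 = 5 - 1 = 4
6 = 1*4 + 2, so m = 1, epsilon = 2
pi(d, r) = m(m-1)(r-1)/2 + m*epsilon
= 1*0*4/2 + 1*2
= 0/2 + 2
= 0 + 2 = 2

2


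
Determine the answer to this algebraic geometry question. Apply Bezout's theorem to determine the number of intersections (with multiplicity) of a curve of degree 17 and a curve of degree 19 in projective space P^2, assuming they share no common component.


Bezout's theorem states the intersection count equals the product of degrees.
Intersection count = 17 * 19 = 323

323


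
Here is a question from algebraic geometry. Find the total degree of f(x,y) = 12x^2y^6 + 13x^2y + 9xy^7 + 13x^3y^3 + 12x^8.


Examine each term for its total degree (sum of exponents).
  Term '12x^2y^6' has total degree 2+6 = 8.
  Term '13x^2y' has total degree 2+1 = 3.
  Term '9xy^7' has total degree 1+7 = 8.
  Term '13x^3y^3' has total degree 3+3 = 6.
  Term '12x^8' has total degree 8+0 = 8.
The maximum total degree among all terms is 8.

8


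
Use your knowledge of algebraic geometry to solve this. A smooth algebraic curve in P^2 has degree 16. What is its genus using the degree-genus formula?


Using the genus formula for smooth plane curves:
g = (d-1)(d-2)/2
g = (16-1)(16-2)/2
g = 15*14/2
g = 210/2 = 105

105


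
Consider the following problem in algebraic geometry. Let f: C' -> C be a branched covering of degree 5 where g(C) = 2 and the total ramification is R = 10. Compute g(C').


Riemann-Hurwitz formula: 2g' - 2 = d(2g - 2) + R
Given: d = 5, g = 2, R = 10
2g' - 2 = 5*(2*2 - 2) + 10
2g' - 2 = 5*2 + 10
2g' - 2 = 10 + 10 = 20
2g' = 22
g' = 11

11


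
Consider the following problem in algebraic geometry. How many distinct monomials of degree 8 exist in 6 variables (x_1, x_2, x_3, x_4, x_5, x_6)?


The number of degree-8 monomials in 6 variables is C(d+n-1, n-1).
= C(8+6-1, 6-1) = C(13, 5)
= 1287

1287


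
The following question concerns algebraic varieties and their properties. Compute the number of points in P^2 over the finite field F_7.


P^2(F_7) has (q^(n+1) - 1)/(q - 1) points.
= 7^2 + 7^1 + 7^0
= 49 + 7 + 1
= 57

57


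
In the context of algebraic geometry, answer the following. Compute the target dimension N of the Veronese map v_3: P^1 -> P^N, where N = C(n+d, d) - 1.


The Veronese embedding v_d: P^n -> P^N maps each point to all
degree-d monomials in n+1 homogeneous coordinates.
N = C(n+d, d) - 1
N = C(1+3, 3) - 1
N = C(4, 3) - 1
C(4, 3) = 4
N = 4 - 1 = 3

3


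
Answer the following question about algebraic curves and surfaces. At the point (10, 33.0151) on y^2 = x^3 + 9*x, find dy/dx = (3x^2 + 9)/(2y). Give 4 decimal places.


Using implicit differentiation of y^2 = x^3 + 9*x:
2y * dy/dx = 3x^2 + 9
dy/dx = (3x^2 + 9)/(2y)
Numerator: 3*10^2 + 9 = 309
Denominator: 2*33.0151 = 66.0302
dy/dx = 309/66.0302 = 4.6797

4.6797


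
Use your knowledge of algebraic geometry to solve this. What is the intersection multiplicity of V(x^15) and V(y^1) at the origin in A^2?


The intersection multiplicity of V(x^a) and V(y^b) at the origin is:
I(O; V(x^15), V(y^1)) = dim_k(k[x,y]/(x^15, y^1))
A basis for k[x,y]/(x^15, y^1) is the set of monomials x^i * y^j
where 0 <= i < 15 and 0 <= j < 1.
The number of such monomials is 15 * 1 = 15

15


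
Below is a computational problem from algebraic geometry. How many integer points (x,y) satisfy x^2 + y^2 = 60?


Systematically check integer values of x where x^2 <= 60.
For each valid x, check if 60 - x^2 is a perfect square.
Total integer solutions found: 0

0


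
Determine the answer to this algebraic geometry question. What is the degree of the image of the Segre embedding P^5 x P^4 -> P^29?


The degree of the Segre variety P^5 x P^4 is C(m+n, m).
= C(9, 5)
= 126

126


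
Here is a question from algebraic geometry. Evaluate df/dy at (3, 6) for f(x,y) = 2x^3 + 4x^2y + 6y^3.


df/dy = 4*x^2 + 3*6*y^2
At (3,6): 4*3^2 + 3*6*6^2
= 36 + 648
= 684

684


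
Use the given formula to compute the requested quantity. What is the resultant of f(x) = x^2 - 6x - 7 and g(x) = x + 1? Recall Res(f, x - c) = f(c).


For Res(f, x - c), we evaluate f at x = c.
f(-1) = (-1)^2 - 6*(-1) - 7
= 1 + 6 - 7
= 7 - 7 = 0
Res(f, g) = 0

0


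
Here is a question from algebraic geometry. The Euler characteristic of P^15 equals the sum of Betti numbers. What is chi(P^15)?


The complex projective space P^15 has one cell in each even real dimension 0, 2, ..., 30.
The cohomology groups are H^{2k}(P^15) = Z for k = 0,...,15, and 0 otherwise.
Euler characteristic = sum of Betti numbers = 1 per even-dimensional cohomology group.
chi(P^15) = 15 + 1 = 16

16


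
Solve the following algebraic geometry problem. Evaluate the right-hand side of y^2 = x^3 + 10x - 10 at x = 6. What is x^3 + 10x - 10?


Compute x^3 + 10x - 10 at x = 6:
x^3 = 6^3 = 216
10*x = 10*6 = 60
Sum: 216 + 60 - 10 = 266

266


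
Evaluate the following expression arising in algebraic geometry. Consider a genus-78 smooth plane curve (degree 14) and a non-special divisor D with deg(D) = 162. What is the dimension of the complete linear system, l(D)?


First, compute the genus of a smooth plane curve of degree 14:
g = (d-1)(d-2)/2 = (14-1)(14-2)/2 = 78
For a non-special divisor D (i.e., h^1(D) = 0), Riemann-Roch gives:
l(D) = deg(D) - g + 1
Since deg(D) = 162 >= 2g - 1 = 155, D is non-special.
l(D) = 162 - 78 + 1 = 85

85


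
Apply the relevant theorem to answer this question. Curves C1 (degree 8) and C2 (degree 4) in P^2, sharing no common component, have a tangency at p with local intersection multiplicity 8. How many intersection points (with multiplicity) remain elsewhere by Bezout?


By Bezout's theorem, the total intersection number is d1 * d2.
Total = 8 * 4 = 32
Intersection multiplicity at p = 8
Remaining intersections = 32 - 8 = 24

24


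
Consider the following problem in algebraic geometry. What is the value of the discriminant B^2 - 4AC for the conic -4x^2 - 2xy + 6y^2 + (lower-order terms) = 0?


The discriminant of a conic Ax^2 + Bxy + Cy^2 + ... = 0 is B^2 - 4AC.
B^2 = (-2)^2 = 4
4AC = 4*(-4)*6 = -96
Discriminant = 4 + 96 = 100

100


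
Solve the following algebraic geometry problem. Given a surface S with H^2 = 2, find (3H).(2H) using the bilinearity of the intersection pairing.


Using bilinearity of the intersection pairing on a surface S:
(aH).(bH) = ab * (H.H)
We have H^2 = 2.
D.E = (3H).(2H) = 3*2*2
= 6*2
= 12

12


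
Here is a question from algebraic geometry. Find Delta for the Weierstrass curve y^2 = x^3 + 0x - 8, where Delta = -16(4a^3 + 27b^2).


Compute each component:
4a^3 = 4*0^3 = 4*0 = 0
27b^2 = 27*(-8)^2 = 27*64 = 1728
4a^3 + 27b^2 = 0 + 1728 = 1728
Delta = -16*1728 = -27648

-27648


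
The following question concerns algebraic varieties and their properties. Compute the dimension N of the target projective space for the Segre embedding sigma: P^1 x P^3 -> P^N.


The Segre embedding maps P^m x P^n into P^N via
all products of coordinates from each factor.
N = (m+1)(n+1) - 1
N = (1+1)(3+1) - 1
N = 2*4 - 1
N = 8 - 1 = 7

7


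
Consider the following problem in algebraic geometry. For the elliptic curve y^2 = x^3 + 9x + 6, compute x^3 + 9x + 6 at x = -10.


Compute x^3 + 9x + 6 at x = -10:
x^3 = (-10)^3 = -1000
9*x = 9*(-10) = -90
Sum: -1000 - 90 + 6 = -1084

-1084


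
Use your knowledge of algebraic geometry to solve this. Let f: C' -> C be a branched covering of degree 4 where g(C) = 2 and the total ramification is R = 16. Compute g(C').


Riemann-Hurwitz formula: 2g' - 2 = d(2g - 2) + R
Given: d = 4, g = 2, R = 16
2g' - 2 = 4*(2*2 - 2) + 16
2g' - 2 = 4*2 + 16
2g' - 2 = 8 + 16 = 24
2g' = 26
g' = 13

13


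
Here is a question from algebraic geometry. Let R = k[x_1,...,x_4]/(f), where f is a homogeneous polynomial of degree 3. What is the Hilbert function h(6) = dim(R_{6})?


For R = k[x_1,...,x_n]/(f) with f homogeneous of degree e:
The Hilbert series is (1 - t^e)/(1 - t)^n.
So h(d) = C(d+n-1, n-1) - C(d-e+n-1, n-1) for d >= e.
With n=4, e=3, d=6:
C(6+4-1, 4-1) = C(9, 3) = 84
C(6-3+4-1, 4-1) = C(6, 3) = 20
h(6) = 84 - 20 = 64

64


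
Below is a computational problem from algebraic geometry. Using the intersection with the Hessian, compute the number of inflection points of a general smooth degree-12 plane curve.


For a general smooth plane curve C of degree d, the inflection points are
the intersection of C with its Hessian curve, which has degree 3(d-2).
By Bezout, the total intersection number is d * 3(d-2) = 12 * 30 = 360.
For a general curve every flex is ordinary, so each contributes
multiplicity 1 to C·Hess(C), and the number of distinct inflection
points is 3d(d-2).
Inflection points = 3*12*(12-2) = 3*12*10 = 360

360


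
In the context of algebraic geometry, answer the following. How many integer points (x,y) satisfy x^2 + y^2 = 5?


Systematically check integer values of x where x^2 <= 5.
For each valid x, check if 5 - x^2 is a perfect square.
x=1: 5 - 1 = 4, sqrt = 2 (valid)
x=2: 5 - 4 = 1, sqrt = 1 (valid)
Total integer solutions found: 8

8


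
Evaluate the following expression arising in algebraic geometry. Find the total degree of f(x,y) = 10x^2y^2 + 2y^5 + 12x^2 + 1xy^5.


Examine each term for its total degree (sum of exponents).
  Term '10x^2y^2' has total degree 2+2 = 4.
  Term '2y^5' has total degree 0+5 = 5.
  Term '12x^2' has total degree 2+0 = 2.
  Term '1xy^5' has total degree 1+5 = 6.
The maximum total degree among all terms is 6.

6


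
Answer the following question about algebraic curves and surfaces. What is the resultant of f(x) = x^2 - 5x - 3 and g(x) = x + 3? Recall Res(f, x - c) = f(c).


For Res(f, x - c), we evaluate f at x = c.
f(-3) = (-3)^2 - 5*(-3) - 3
= 9 + 15 - 3
= 24 - 3 = 21
Res(f, g) = 21

21


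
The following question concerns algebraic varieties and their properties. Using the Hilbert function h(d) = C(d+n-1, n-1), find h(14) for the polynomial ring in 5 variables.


The Hilbert function for the polynomial ring in 5 variables is:
h(d) = C(d+n-1, n-1)
h(14) = C(14+5-1, 5-1) = C(18, 4)
= 18! / (4! * 14!)
= 3060

3060


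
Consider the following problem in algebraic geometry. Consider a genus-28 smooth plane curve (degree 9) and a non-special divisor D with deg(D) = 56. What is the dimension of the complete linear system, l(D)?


First, compute the genus of a smooth plane curve of degree 9:
g = (d-1)(d-2)/2 = (9-1)(9-2)/2 = 28
For a non-special divisor D (i.e., h^1(D) = 0), Riemann-Roch gives:
l(D) = deg(D) - g + 1
Since deg(D) = 56 >= 2g - 1 = 55, D is non-special.
l(D) = 56 - 28 + 1 = 29

29


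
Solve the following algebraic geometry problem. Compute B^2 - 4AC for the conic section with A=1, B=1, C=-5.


The discriminant of a conic Ax^2 + Bxy + Cy^2 + ... = 0 is B^2 - 4AC.
B^2 = 1^2 = 1
4AC = 4*1*(-5) = -20
Discriminant = 1 + 20 = 21

21


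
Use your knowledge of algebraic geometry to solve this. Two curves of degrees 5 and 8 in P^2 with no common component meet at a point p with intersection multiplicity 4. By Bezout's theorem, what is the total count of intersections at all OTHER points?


By Bezout's theorem, the total intersection number is d1 * d2.
Total = 5 * 8 = 40
Intersection multiplicity at p = 4
Remaining intersections = 40 - 4 = 36

36


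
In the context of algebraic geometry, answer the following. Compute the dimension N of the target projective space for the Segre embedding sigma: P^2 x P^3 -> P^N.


The Segre embedding maps P^m x P^n into P^N via
all products of coordinates from each factor.
N = (m+1)(n+1) - 1
N = (2+1)(3+1) - 1
N = 3*4 - 1
N = 12 - 1 = 11

11


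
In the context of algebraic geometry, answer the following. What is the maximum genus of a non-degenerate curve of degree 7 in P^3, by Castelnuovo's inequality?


Castelnuovo's bound: write d - 1 = m(r-1) + epsilon with 0 <= epsilon < r-1.
d - 1 = 7 - 1 = 6
r - 1 = 3 - 1 = 2
6 = 3*2 + 0, so m = 3, epsilon = 0
pi(d, r) = m(m-1)(r-1)/2 + m*epsilon
= 3*2*2/2 + 3*0
= 12/2 + 0
= 6 + 0 = 6

6


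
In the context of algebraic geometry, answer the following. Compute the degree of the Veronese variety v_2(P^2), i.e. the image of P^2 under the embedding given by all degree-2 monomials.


The Veronese variety v_2(P^2) has degree d^r.
d^r = 2^2 = 4

4


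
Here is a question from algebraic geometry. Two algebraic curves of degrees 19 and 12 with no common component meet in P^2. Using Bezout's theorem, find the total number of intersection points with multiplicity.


Bezout's theorem states the intersection count equals the product of degrees.
Intersection count = 19 * 12 = 228

228


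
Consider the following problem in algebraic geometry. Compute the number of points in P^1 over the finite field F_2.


P^1(F_2) has (q^(n+1) - 1)/(q - 1) points.
= 2^1 + 2^0
= 2 + 1
= 3

3


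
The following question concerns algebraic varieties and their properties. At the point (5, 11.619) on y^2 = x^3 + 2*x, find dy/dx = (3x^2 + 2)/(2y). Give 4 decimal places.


Using implicit differentiation of y^2 = x^3 + 2*x:
2y * dy/dx = 3x^2 + 2
dy/dx = (3x^2 + 2)/(2y)
Numerator: 3*5^2 + 2 = 77
Denominator: 2*11.619 = 23.238
dy/dx = 77/23.238 = 3.3135

3.3135


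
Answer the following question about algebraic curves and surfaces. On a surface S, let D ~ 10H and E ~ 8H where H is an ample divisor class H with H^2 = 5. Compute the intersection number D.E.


Using bilinearity of the intersection pairing on a surface S:
(aH).(bH) = ab * (H.H)
We have H^2 = 5.
D.E = (10H).(8H) = 10*8*5
= 80*5
= 400

400
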